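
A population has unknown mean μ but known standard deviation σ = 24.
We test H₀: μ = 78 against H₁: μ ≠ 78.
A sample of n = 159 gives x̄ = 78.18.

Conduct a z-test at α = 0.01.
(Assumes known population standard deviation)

Standard error: SE = σ/√n = 24/√159 = 1.9033
z-statistic: z = (x̄ - μ₀)/SE = (78.18 - 78)/1.9033 = 0.0946
Critical value: ±2.576
p-value = 0.9246
Decision: fail to reject H₀

Answer: z = 0.0946, fail to reject H₀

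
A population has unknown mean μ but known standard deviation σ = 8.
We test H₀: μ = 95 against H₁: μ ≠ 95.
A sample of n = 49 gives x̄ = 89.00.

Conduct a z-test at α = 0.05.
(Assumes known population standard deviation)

Standard error: SE = σ/√n = 8/√49 = 1.1429
z-statistic: z = (x̄ - μ₀)/SE = (89.00 - 95)/1.1429 = -5.2498
Critical value: ±1.960
p-value < 0.0001
Decision: reject H₀

Answer: z = -5.2498, reject H₀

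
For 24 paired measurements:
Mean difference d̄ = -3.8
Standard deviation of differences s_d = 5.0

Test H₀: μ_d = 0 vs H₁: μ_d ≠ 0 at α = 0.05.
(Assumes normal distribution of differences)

df = n - 1 = 23
SE = s_d/√n = 5.0/√24 = 1.0206
t = d̄/SE = -3.8/1.0206 = -3.7233
Critical value: t_{0.025,23} = ±2.069
p-value ≈ 0.0011
Decision: reject H₀

Answer: t = -3.7233, reject H₀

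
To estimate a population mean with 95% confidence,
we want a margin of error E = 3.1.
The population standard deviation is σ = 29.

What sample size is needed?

Answer: n = 337

Derivation:
z_0.025 = 1.960
n = (z×σ/E)² = (1.960×29/3.1)²
n = 336.1900
Round up: n = 337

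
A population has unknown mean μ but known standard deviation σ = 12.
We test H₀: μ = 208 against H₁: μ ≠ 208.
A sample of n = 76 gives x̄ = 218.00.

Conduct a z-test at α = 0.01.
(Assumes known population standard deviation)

Standard error: SE = σ/√n = 12/√76 = 1.3765
z-statistic: z = (x̄ - μ₀)/SE = (218.00 - 208)/1.3765 = 7.2648
Critical value: ±2.576
p-value < 0.0001
Decision: reject H₀

Answer: z = 7.2648, reject H₀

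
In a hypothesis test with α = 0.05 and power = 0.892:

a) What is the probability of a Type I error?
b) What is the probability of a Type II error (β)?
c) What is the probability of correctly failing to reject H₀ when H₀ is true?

a) Type I error probability = α = 0.05
b) Power = P(reject H₀ | H₁ true) = 1 - β = 0.892, so Type II error probability = β = 1 - Power = 0.108
c) P(fail to reject H₀ | H₀ true) = 1 - α = 0.95

Answer: a) 0.05, b) 0.108, c) 0.95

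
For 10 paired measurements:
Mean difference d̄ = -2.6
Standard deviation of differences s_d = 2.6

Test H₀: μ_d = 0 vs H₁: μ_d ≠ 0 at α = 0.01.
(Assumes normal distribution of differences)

df = n - 1 = 9
SE = s_d/√n = 2.6/√10 = 0.8222
t = d̄/SE = -2.6/0.8222 = -3.1622
Critical value: t_{0.005,9} = ±3.250
p-value ≈ 0.0115
Decision: fail to reject H₀

Answer: t = -3.1622, fail to reject H₀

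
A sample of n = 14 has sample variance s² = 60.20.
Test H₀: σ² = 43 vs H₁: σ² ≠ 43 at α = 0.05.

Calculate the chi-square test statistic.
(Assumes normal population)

df = n - 1 = 13
χ² = (n-1)s²/σ₀² = 13×60.20/43 = 18.2000
Critical values: χ²_{0.975,13} = 5.009, χ²_{0.025,13} = 24.736
Rejection region: χ² < 5.009 or χ² > 24.736
Decision: fail to reject H₀

Answer: χ² = 18.2000, fail to reject H₀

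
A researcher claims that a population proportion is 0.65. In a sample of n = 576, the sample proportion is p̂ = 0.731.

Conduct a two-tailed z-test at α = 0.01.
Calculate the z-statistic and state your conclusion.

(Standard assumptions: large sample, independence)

Answer: z = 4.0757, reject H₀

Derivation:
H₀: p = 0.65, H₁: p ≠ 0.65
Standard error: SE = √(p₀(1-p₀)/n) = √(0.65×0.35/576) = 0.019874
z-statistic: z = (p̂ - p₀)/SE = (0.731 - 0.65)/0.019874 = 4.0757
Critical value: z_0.005 = ±2.576
p-value < 0.0001
Decision: reject H₀ at α = 0.01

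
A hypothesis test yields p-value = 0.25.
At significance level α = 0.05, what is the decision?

Compare p-value to α:
0.25 ≥ 0.05
Decision: fail to reject H₀

Answer: fail to reject H₀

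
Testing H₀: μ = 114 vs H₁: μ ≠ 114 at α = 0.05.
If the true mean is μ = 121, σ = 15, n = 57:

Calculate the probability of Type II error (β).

Answer: β ≈ 0.0590

Derivation:
SE = σ/√n = 15/√57 = 1.9868
Critical values: μ₀ ± z_0.025×SE = 114 ± 1.960×1.9868
Acceptance region: (110.1059, 117.8941)
Under H₁ (μ = 121): z_high = (117.8941 - 121)/1.9868 = -1.5633, z_low = (110.1059 - 121)/1.9868 = -5.4832
β = P(not reject | H₁) = Φ(-1.5633) - Φ(-5.4832) ≈ 0.0590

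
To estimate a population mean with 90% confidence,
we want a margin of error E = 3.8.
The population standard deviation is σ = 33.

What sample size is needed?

z_0.05 = 1.645
n = (z×σ/E)² = (1.645×33/3.8)²
n = 204.0763
Round up: n = 205

Answer: n = 205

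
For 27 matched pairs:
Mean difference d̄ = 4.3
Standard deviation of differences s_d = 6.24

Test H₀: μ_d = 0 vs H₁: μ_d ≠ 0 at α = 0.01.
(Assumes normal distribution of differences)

df = n - 1 = 26
SE = s_d/√n = 6.24/√27 = 1.2009
t = d̄/SE = 4.3/1.2009 = 3.5806
Critical value: t_{0.005,26} = ±2.779
p-value ≈ 0.0014
Decision: reject H₀

Answer: t = 3.5806, reject H₀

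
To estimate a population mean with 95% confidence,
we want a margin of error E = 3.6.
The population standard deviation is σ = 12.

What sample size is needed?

z_0.025 = 1.960
n = (z×σ/E)² = (1.960×12/3.6)²
n = 42.6844
Round up: n = 43

Answer: n = 43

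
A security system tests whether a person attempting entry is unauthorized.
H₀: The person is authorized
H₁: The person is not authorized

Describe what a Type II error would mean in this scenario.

Type I error (α): Rejecting H₀ when H₀ is true
Type II error (β): Failing to reject H₀ when H₁ is true

Answer: Granting entry to an unauthorized person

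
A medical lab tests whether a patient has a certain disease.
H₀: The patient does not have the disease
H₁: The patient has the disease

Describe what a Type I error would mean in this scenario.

Type I error: rejecting H₀ when it is actually true (false positive).
Type II error: failing to reject H₀ when H₁ is actually true (false negative).

Answer: Diagnosing a healthy patient as having the disease (false positive)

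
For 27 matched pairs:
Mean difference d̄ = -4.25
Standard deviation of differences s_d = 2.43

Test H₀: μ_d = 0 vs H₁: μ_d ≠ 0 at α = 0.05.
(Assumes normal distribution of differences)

df = n - 1 = 26
SE = s_d/√n = 2.43/√27 = 0.4677
t = d̄/SE = -4.25/0.4677 = -9.0870
Critical value: t_{0.025,26} = ±2.056
p-value < 0.0001
Decision: reject H₀

Answer: t = -9.0870, reject H₀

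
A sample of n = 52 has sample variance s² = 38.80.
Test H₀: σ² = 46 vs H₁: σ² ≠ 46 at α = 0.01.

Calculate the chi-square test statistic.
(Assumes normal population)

Answer: χ² = 43.0174, fail to reject H₀

Derivation:
df = n - 1 = 51
χ² = (n-1)s²/σ₀² = 51×38.80/46 = 43.0174
Critical values: χ²_{0.995,51} = 28.735, χ²_{0.005,51} = 80.747
Rejection region: χ² < 28.735 or χ² > 80.747
Decision: fail to reject H₀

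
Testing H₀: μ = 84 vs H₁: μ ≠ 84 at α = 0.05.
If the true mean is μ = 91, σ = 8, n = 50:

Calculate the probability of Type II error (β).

Answer: β ≈ 0.0000

Derivation:
SE = σ/√n = 8/√50 = 1.1314
Critical values: μ₀ ± z_0.025×SE = 84 ± 1.960×1.1314
Acceptance region: (81.7825, 86.2175)
Under H₁ (μ = 91): z_high = (86.2175 - 91)/1.1314 = -4.2271, z_low = (81.7825 - 91)/1.1314 = -8.1470
β = P(not reject | H₁) = Φ(-4.2271) - Φ(-8.1470) ≈ 0.0000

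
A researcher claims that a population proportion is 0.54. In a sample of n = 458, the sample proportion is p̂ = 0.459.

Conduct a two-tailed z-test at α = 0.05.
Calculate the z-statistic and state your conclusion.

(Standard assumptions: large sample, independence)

H₀: p = 0.54, H₁: p ≠ 0.54
Standard error: SE = √(p₀(1-p₀)/n) = √(0.54×0.46/458) = 0.023289
z-statistic: z = (p̂ - p₀)/SE = (0.459 - 0.54)/0.023289 = -3.4780
Critical value: z_0.025 = ±1.960
p-value = 0.0005
Decision: reject H₀ at α = 0.05

Answer: z = -3.4780, reject H₀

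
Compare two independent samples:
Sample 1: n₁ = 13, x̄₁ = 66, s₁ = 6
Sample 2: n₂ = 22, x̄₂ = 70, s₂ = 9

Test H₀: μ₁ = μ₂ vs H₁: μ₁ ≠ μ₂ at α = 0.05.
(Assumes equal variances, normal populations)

Pooled variance: s²_p = [12×6² + 21×9²]/(33) = 64.6364
s_p = 8.0397
SE = s_p×√(1/n₁ + 1/n₂) = 8.0397×√(1/13 + 1/22) = 2.8125
t = (x̄₁ - x̄₂)/SE = (66 - 70)/2.8125 = -1.4222
df = 33, t-critical = ±2.035
Decision: fail to reject H₀

Answer: t = -1.4222, fail to reject H₀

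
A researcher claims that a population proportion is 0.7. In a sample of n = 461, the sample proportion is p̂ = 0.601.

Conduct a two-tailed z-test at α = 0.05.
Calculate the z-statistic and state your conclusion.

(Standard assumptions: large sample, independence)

Answer: z = -4.6385, reject H₀

Derivation:
H₀: p = 0.7, H₁: p ≠ 0.7
Standard error: SE = √(p₀(1-p₀)/n) = √(0.7×0.3/461) = 0.021343
z-statistic: z = (p̂ - p₀)/SE = (0.601 - 0.7)/0.021343 = -4.6385
Critical value: z_0.025 = ±1.960
p-value < 0.0001
Decision: reject H₀ at α = 0.05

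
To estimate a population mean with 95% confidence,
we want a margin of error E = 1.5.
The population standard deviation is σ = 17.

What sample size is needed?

Answer: n = 494

Derivation:
z_0.025 = 1.960
n = (z×σ/E)² = (1.960×17/1.5)²
n = 493.4322
Round up: n = 494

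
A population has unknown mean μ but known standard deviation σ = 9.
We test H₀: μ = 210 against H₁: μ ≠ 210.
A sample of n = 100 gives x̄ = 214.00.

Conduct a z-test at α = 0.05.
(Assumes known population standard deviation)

Answer: z = 4.4444, reject H₀

Derivation:
Standard error: SE = σ/√n = 9/√100 = 0.9000
z-statistic: z = (x̄ - μ₀)/SE = (214.00 - 210)/0.9000 = 4.4444
Critical value: ±1.960
p-value < 0.0001
Decision: reject H₀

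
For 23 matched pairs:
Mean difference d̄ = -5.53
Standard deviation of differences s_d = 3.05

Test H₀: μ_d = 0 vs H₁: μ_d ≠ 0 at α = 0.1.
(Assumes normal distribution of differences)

df = n - 1 = 22
SE = s_d/√n = 3.05/√23 = 0.6360
t = d̄/SE = -5.53/0.6360 = -8.6950
Critical value: t_{0.05,22} = ±1.717
p-value < 0.0001
Decision: reject H₀

Answer: t = -8.6950, reject H₀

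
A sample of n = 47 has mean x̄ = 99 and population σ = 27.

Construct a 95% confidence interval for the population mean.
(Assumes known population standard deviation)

Answer: (91.2807, 106.7193)

Derivation:
Confidence level: 95%, α = 0.05
z_0.025 = 1.960
SE = σ/√n = 27/√47 = 3.9384
Margin of error = 1.960 × 3.9384 = 7.7193
CI: x̄ ± margin = 99 ± 7.7193
CI: (91.2807, 106.7193)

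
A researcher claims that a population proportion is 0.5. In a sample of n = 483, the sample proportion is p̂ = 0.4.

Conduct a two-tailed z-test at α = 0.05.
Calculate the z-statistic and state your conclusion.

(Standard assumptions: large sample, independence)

H₀: p = 0.5, H₁: p ≠ 0.5
Standard error: SE = √(p₀(1-p₀)/n) = √(0.5×0.5/483) = 0.022751
z-statistic: z = (p̂ - p₀)/SE = (0.4 - 0.5)/0.022751 = -4.3954
Critical value: z_0.025 = ±1.960
p-value < 0.0001
Decision: reject H₀ at α = 0.05

Answer: z = -4.3954, reject H₀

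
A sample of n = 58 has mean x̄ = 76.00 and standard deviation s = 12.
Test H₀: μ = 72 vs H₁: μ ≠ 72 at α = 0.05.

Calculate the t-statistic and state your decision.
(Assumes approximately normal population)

df = n - 1 = 57
SE = s/√n = 12/√58 = 1.5757
t = (x̄ - μ₀)/SE = (76.00 - 72)/1.5757 = 2.5386
Critical value: t_{0.025,57} = ±2.002
p-value ≈ 0.0139
Decision: reject H₀

Answer: t = 2.5386, reject H₀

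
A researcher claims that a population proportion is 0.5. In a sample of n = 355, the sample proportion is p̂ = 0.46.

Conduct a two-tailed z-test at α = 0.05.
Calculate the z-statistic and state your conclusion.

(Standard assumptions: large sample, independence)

H₀: p = 0.5, H₁: p ≠ 0.5
Standard error: SE = √(p₀(1-p₀)/n) = √(0.5×0.5/355) = 0.026537
z-statistic: z = (p̂ - p₀)/SE = (0.46 - 0.5)/0.026537 = -1.5073
Critical value: z_0.025 = ±1.960
p-value = 0.1317
Decision: fail to reject H₀ at α = 0.05

Answer: z = -1.5073, fail to reject H₀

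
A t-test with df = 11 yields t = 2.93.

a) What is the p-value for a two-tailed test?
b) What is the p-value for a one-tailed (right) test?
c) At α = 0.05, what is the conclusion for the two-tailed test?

Using t-distribution with df = 11:
a) Two-tailed: p = 2×P(T > 2.93) = 0.0137
b) One-tailed: p = P(T > 2.93) = 0.0068
c) 0.0137 < 0.05, reject H₀

Answer: a) 0.0137, b) 0.0068, c) reject H₀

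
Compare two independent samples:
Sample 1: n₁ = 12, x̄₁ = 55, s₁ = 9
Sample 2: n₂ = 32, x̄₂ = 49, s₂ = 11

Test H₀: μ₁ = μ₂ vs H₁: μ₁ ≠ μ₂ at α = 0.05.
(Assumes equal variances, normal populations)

Answer: t = 1.6860, fail to reject H₀

Derivation:
Pooled variance: s²_p = [11×9² + 31×11²]/(42) = 110.5238
s_p = 10.5130
SE = s_p×√(1/n₁ + 1/n₂) = 10.5130×√(1/12 + 1/32) = 3.5587
t = (x̄₁ - x̄₂)/SE = (55 - 49)/3.5587 = 1.6860
df = 42, t-critical = ±2.018
Decision: fail to reject H₀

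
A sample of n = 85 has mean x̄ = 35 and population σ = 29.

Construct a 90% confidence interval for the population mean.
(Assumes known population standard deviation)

Answer: (29.8257, 40.1743)

Derivation:
Confidence level: 90%, α = 0.1
z_0.05 = 1.645
SE = σ/√n = 29/√85 = 3.1455
Margin of error = 1.645 × 3.1455 = 5.1743
CI: x̄ ± margin = 35 ± 5.1743
CI: (29.8257, 40.1743)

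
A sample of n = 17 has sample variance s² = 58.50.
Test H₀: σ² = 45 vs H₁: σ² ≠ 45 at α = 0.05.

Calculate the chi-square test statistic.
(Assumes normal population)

df = n - 1 = 16
χ² = (n-1)s²/σ₀² = 16×58.50/45 = 20.8000
Critical values: χ²_{0.975,16} = 6.908, χ²_{0.025,16} = 28.845
Rejection region: χ² < 6.908 or χ² > 28.845
Decision: fail to reject H₀

Answer: χ² = 20.8000, fail to reject H₀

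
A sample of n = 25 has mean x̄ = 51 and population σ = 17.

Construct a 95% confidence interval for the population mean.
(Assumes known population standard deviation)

Answer: (44.3360, 57.6640)

Derivation:
Confidence level: 95%, α = 0.05
z_0.025 = 1.960
SE = σ/√n = 17/√25 = 3.4000
Margin of error = 1.960 × 3.4000 = 6.6640
CI: x̄ ± margin = 51 ± 6.6640
CI: (44.3360, 57.6640)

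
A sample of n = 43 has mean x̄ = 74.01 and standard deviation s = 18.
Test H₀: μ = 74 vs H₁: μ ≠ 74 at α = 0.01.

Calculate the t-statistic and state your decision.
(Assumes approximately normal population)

Answer: t = 0.0036, fail to reject H₀

Derivation:
df = n - 1 = 42
SE = s/√n = 18/√43 = 2.7450
t = (x̄ - μ₀)/SE = (74.01 - 74)/2.7450 = 0.0036
Critical value: t_{0.005,42} = ±2.698
p-value ≈ 0.9971
Decision: fail to reject H₀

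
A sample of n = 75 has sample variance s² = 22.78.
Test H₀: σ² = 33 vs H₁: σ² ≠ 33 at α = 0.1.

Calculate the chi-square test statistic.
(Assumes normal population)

Answer: χ² = 51.0824, reject H₀

Derivation:
df = n - 1 = 74
χ² = (n-1)s²/σ₀² = 74×22.78/33 = 51.0824
Critical values: χ²_{0.95,74} = 55.189, χ²_{0.05,74} = 95.081
Rejection region: χ² < 55.189 or χ² > 95.081
Decision: reject H₀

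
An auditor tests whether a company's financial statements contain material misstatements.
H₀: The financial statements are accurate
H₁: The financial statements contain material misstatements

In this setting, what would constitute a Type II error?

Answer: Failing to detect material misstatements that are actually present

Derivation:
Type I error: rejecting H₀ when it is actually true (false positive).
Type II error: failing to reject H₀ when H₁ is actually true (false negative).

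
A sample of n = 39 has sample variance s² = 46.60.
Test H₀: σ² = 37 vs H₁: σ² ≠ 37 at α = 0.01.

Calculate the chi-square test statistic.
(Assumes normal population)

df = n - 1 = 38
χ² = (n-1)s²/σ₀² = 38×46.60/37 = 47.8595
Critical values: χ²_{0.995,38} = 19.289, χ²_{0.005,38} = 64.181
Rejection region: χ² < 19.289 or χ² > 64.181
Decision: fail to reject H₀

Answer: χ² = 47.8595, fail to reject H₀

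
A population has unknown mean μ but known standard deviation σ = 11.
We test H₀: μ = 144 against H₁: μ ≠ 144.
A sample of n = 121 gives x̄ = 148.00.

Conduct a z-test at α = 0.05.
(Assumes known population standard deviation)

Standard error: SE = σ/√n = 11/√121 = 1.0000
z-statistic: z = (x̄ - μ₀)/SE = (148.00 - 144)/1.0000 = 4.0000
Critical value: ±1.960
p-value = 0.0001
Decision: reject H₀

Answer: z = 4.0000, reject H₀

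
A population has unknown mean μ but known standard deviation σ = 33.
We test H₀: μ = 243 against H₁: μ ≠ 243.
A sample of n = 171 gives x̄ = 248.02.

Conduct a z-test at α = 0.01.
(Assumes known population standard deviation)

Standard error: SE = σ/√n = 33/√171 = 2.5236
z-statistic: z = (x̄ - μ₀)/SE = (248.02 - 243)/2.5236 = 1.9892
Critical value: ±2.576
p-value = 0.0467
Decision: fail to reject H₀

Answer: z = 1.9892, fail to reject H₀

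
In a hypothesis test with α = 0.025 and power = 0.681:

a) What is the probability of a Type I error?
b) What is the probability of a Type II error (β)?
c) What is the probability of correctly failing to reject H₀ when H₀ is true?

Answer: a) 0.025, b) 0.319, c) 0.975

Derivation:
a) Type I error probability = α = 0.025
b) Power = P(reject H₀ | H₁ true) = 1 - β = 0.681, so Type II error probability = β = 1 - Power = 0.319
c) P(fail to reject H₀ | H₀ true) = 1 - α = 0.975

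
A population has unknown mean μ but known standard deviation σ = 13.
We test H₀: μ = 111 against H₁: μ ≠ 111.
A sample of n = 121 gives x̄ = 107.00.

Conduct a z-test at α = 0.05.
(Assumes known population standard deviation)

Answer: z = -3.3847, reject H₀

Derivation:
Standard error: SE = σ/√n = 13/√121 = 1.1818
z-statistic: z = (x̄ - μ₀)/SE = (107.00 - 111)/1.1818 = -3.3847
Critical value: ±1.960
p-value = 0.0007
Decision: reject H₀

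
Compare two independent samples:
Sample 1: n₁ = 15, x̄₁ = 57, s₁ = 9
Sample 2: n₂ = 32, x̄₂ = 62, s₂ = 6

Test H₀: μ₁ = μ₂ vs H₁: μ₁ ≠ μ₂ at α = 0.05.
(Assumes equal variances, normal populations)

Pooled variance: s²_p = [14×9² + 31×6²]/(45) = 50.0000
s_p = 7.0711
SE = s_p×√(1/n₁ + 1/n₂) = 7.0711×√(1/15 + 1/32) = 2.2127
t = (x̄₁ - x̄₂)/SE = (57 - 62)/2.2127 = -2.2597
df = 45, t-critical = ±2.014
Decision: reject H₀

Answer: t = -2.2597, reject H₀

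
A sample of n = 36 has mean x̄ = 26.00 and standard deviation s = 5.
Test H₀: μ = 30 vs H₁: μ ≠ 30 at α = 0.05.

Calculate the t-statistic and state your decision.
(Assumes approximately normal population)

df = n - 1 = 35
SE = s/√n = 5/√36 = 0.8333
t = (x̄ - μ₀)/SE = (26.00 - 30)/0.8333 = -4.8002
Critical value: t_{0.025,35} = ±2.030
p-value < 0.0001
Decision: reject H₀

Answer: t = -4.8002, reject H₀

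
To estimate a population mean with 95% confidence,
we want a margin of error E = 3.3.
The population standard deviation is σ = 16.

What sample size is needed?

Answer: n = 91

Derivation:
z_0.025 = 1.960
n = (z×σ/E)² = (1.960×16/3.3)²
n = 90.3076
Round up: n = 91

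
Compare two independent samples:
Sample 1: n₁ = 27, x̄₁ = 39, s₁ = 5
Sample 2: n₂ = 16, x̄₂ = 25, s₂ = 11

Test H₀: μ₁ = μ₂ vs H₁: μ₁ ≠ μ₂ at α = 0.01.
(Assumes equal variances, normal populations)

Answer: t = 5.7229, reject H₀

Derivation:
Pooled variance: s²_p = [26×5² + 15×11²]/(41) = 60.1220
s_p = 7.7538
SE = s_p×√(1/n₁ + 1/n₂) = 7.7538×√(1/27 + 1/16) = 2.4463
t = (x̄₁ - x̄₂)/SE = (39 - 25)/2.4463 = 5.7229
df = 41, t-critical = ±2.701
Decision: reject H₀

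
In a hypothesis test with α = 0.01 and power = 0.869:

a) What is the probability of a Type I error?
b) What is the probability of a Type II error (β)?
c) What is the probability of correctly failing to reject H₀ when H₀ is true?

Answer: a) 0.01, b) 0.131, c) 0.99

Derivation:
a) Type I error probability = α = 0.01
b) Power = P(reject H₀ | H₁ true) = 1 - β = 0.869, so Type II error probability = β = 1 - Power = 0.131
c) P(fail to reject H₀ | H₀ true) = 1 - α = 0.99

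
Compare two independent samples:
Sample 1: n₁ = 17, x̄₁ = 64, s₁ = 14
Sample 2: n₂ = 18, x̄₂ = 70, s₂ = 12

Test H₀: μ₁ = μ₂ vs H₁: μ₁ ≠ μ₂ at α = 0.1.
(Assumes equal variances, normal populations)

Pooled variance: s²_p = [16×14² + 17×12²]/(33) = 169.2121
s_p = 13.0082
SE = s_p×√(1/n₁ + 1/n₂) = 13.0082×√(1/17 + 1/18) = 4.3994
t = (x̄₁ - x̄₂)/SE = (64 - 70)/4.3994 = -1.3638
df = 33, t-critical = ±1.692
Decision: fail to reject H₀

Answer: t = -1.3638, fail to reject H₀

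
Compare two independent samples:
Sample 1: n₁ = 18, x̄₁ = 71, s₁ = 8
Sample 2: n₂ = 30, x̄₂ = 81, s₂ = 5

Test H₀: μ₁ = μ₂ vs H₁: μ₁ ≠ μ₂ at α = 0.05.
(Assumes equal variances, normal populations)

Pooled variance: s²_p = [17×8² + 29×5²]/(46) = 39.4130
s_p = 6.2780
SE = s_p×√(1/n₁ + 1/n₂) = 6.2780×√(1/18 + 1/30) = 1.8717
t = (x̄₁ - x̄₂)/SE = (71 - 81)/1.8717 = -5.3427
df = 46, t-critical = ±2.013
Decision: reject H₀

Answer: t = -5.3427, reject H₀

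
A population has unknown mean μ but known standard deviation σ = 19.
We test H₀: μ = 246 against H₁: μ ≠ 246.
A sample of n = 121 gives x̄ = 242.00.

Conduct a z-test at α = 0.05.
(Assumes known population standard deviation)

Answer: z = -2.3158, reject H₀

Derivation:
Standard error: SE = σ/√n = 19/√121 = 1.7273
z-statistic: z = (x̄ - μ₀)/SE = (242.00 - 246)/1.7273 = -2.3158
Critical value: ±1.960
p-value = 0.0206
Decision: reject H₀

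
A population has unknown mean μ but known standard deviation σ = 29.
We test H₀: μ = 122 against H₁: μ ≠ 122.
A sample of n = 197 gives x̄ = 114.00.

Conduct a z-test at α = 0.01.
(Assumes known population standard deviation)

Answer: z = -3.8718, reject H₀

Derivation:
Standard error: SE = σ/√n = 29/√197 = 2.0662
z-statistic: z = (x̄ - μ₀)/SE = (114.00 - 122)/2.0662 = -3.8718
Critical value: ±2.576
p-value = 0.0001
Decision: reject H₀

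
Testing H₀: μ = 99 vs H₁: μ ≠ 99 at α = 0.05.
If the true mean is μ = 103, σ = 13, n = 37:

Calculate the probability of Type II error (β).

SE = σ/√n = 13/√37 = 2.1372
Critical values: μ₀ ± z_0.025×SE = 99 ± 1.960×2.1372
Acceptance region: (94.8111, 103.1889)
Under H₁ (μ = 103): z_high = (103.1889 - 103)/2.1372 = 0.0884, z_low = (94.8111 - 103)/2.1372 = -3.8316
β = P(not reject | H₁) = Φ(0.0884) - Φ(-3.8316) ≈ 0.5352

Answer: β ≈ 0.5352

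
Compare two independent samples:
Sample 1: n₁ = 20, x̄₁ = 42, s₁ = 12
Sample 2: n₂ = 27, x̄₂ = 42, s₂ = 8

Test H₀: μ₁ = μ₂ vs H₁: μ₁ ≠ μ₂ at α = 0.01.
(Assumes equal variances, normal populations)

Answer: t = 0.0000, fail to reject H₀

Derivation:
Pooled variance: s²_p = [19×12² + 26×8²]/(45) = 97.7778
s_p = 9.8883
SE = s_p×√(1/n₁ + 1/n₂) = 9.8883×√(1/20 + 1/27) = 2.9173
t = (x̄₁ - x̄₂)/SE = (42 - 42)/2.9173 = 0.0000
df = 45, t-critical = ±2.690
Decision: fail to reject H₀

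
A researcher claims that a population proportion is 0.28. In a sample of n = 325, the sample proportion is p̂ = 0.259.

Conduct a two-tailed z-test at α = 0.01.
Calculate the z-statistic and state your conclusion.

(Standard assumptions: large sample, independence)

Answer: z = -0.8432, fail to reject H₀

Derivation:
H₀: p = 0.28, H₁: p ≠ 0.28
Standard error: SE = √(p₀(1-p₀)/n) = √(0.28×0.72/325) = 0.024906
z-statistic: z = (p̂ - p₀)/SE = (0.259 - 0.28)/0.024906 = -0.8432
Critical value: z_0.005 = ±2.576
p-value = 0.3991
Decision: fail to reject H₀ at α = 0.01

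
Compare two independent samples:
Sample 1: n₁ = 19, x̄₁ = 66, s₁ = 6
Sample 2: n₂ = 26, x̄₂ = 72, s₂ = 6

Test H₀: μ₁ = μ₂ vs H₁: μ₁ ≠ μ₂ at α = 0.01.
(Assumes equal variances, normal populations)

Answer: t = -3.3133, reject H₀

Derivation:
Pooled variance: s²_p = [18×6² + 25×6²]/(43) = 36.0000
s_p = 6.0000
SE = s_p×√(1/n₁ + 1/n₂) = 6.0000×√(1/19 + 1/26) = 1.8109
t = (x̄₁ - x̄₂)/SE = (66 - 72)/1.8109 = -3.3133
df = 43, t-critical = ±2.695
Decision: reject H₀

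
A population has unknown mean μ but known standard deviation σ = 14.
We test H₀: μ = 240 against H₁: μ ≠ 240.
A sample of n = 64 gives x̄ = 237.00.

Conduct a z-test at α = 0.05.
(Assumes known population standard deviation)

Standard error: SE = σ/√n = 14/√64 = 1.7500
z-statistic: z = (x̄ - μ₀)/SE = (237.00 - 240)/1.7500 = -1.7143
Critical value: ±1.960
p-value = 0.0865
Decision: fail to reject H₀

Answer: z = -1.7143, fail to reject H₀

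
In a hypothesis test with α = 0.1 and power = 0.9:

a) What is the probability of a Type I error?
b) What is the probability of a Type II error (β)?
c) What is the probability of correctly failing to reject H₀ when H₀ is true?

a) Type I error probability = α = 0.1
b) Power = P(reject H₀ | H₁ true) = 1 - β = 0.9, so Type II error probability = β = 1 - Power = 0.1
c) P(fail to reject H₀ | H₀ true) = 1 - α = 0.9

Answer: a) 0.1, b) 0.1, c) 0.9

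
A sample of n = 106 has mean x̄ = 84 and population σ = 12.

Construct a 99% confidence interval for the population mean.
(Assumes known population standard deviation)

Confidence level: 99%, α = 0.01
z_0.005 = 2.576
SE = σ/√n = 12/√106 = 1.1655
Margin of error = 2.576 × 1.1655 = 3.0023
CI: x̄ ± margin = 84 ± 3.0023
CI: (80.9977, 87.0023)

Answer: (80.9977, 87.0023)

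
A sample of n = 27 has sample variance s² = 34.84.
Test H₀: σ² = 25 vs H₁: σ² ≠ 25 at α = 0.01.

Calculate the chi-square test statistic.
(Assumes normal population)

Answer: χ² = 36.2336, fail to reject H₀

Derivation:
df = n - 1 = 26
χ² = (n-1)s²/σ₀² = 26×34.84/25 = 36.2336
Critical values: χ²_{0.995,26} = 11.160, χ²_{0.005,26} = 48.290
Rejection region: χ² < 11.160 or χ² > 48.290
Decision: fail to reject H₀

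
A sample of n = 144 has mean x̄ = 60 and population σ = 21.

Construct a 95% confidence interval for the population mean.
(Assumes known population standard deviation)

Answer: (56.5700, 63.4300)

Derivation:
Confidence level: 95%, α = 0.05
z_0.025 = 1.960
SE = σ/√n = 21/√144 = 1.7500
Margin of error = 1.960 × 1.7500 = 3.4300
CI: x̄ ± margin = 60 ± 3.4300
CI: (56.5700, 63.4300)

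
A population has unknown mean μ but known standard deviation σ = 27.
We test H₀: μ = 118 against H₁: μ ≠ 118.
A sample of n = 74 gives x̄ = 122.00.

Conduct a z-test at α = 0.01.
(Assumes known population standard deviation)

Standard error: SE = σ/√n = 27/√74 = 3.1387
z-statistic: z = (x̄ - μ₀)/SE = (122.00 - 118)/3.1387 = 1.2744
Critical value: ±2.576
p-value = 0.2025
Decision: fail to reject H₀

Answer: z = 1.2744, fail to reject H₀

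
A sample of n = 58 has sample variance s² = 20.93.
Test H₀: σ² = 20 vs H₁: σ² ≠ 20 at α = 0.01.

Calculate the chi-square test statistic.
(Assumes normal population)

df = n - 1 = 57
χ² = (n-1)s²/σ₀² = 57×20.93/20 = 59.6505
Critical values: χ²_{0.995,57} = 33.248, χ²_{0.005,57} = 88.236
Rejection region: χ² < 33.248 or χ² > 88.236
Decision: fail to reject H₀

Answer: χ² = 59.6505, fail to reject H₀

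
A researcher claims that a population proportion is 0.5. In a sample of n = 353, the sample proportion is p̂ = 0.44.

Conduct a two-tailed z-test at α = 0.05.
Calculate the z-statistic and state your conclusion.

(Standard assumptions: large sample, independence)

Answer: z = -2.2546, reject H₀

Derivation:
H₀: p = 0.5, H₁: p ≠ 0.5
Standard error: SE = √(p₀(1-p₀)/n) = √(0.5×0.5/353) = 0.026612
z-statistic: z = (p̂ - p₀)/SE = (0.44 - 0.5)/0.026612 = -2.2546
Critical value: z_0.025 = ±1.960
p-value = 0.0242
Decision: reject H₀ at α = 0.05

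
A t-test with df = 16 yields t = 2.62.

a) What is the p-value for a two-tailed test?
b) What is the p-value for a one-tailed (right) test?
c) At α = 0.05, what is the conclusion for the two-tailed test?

Answer: a) 0.0186, b) 0.0093, c) reject H₀

Derivation:
Using t-distribution with df = 16:
a) Two-tailed: p = 2×P(T > 2.62) = 0.0186
b) One-tailed: p = P(T > 2.62) = 0.0093
c) 0.0186 < 0.05, reject H₀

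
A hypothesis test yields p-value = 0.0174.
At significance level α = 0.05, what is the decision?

Compare p-value to α:
0.0174 < 0.05
Decision: reject H₀

Answer: reject H₀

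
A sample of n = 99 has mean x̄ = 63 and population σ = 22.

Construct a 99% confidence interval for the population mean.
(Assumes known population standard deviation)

Answer: (57.3042, 68.6958)

Derivation:
Confidence level: 99%, α = 0.01
z_0.005 = 2.576
SE = σ/√n = 22/√99 = 2.2111
Margin of error = 2.576 × 2.2111 = 5.6958
CI: x̄ ± margin = 63 ± 5.6958
CI: (57.3042, 68.6958)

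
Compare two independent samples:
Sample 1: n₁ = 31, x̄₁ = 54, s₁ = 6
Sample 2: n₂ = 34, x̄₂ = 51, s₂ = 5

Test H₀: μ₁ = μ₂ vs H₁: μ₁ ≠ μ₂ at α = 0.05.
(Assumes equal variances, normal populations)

Answer: t = 2.1968, reject H₀

Derivation:
Pooled variance: s²_p = [30×6² + 33×5²]/(63) = 30.2381
s_p = 5.4989
SE = s_p×√(1/n₁ + 1/n₂) = 5.4989×√(1/31 + 1/34) = 1.3656
t = (x̄₁ - x̄₂)/SE = (54 - 51)/1.3656 = 2.1968
df = 63, t-critical = ±1.998
Decision: reject H₀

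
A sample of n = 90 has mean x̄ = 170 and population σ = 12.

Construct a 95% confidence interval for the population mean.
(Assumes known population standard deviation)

Confidence level: 95%, α = 0.05
z_0.025 = 1.960
SE = σ/√n = 12/√90 = 1.2649
Margin of error = 1.960 × 1.2649 = 2.4792
CI: x̄ ± margin = 170 ± 2.4792
CI: (167.5208, 172.4792)

Answer: (167.5208, 172.4792)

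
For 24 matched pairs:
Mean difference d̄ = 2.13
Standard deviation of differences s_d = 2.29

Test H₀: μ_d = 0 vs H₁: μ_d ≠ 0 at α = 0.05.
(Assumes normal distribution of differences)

df = n - 1 = 23
SE = s_d/√n = 2.29/√24 = 0.4674
t = d̄/SE = 2.13/0.4674 = 4.5571
Critical value: t_{0.025,23} = ±2.069
p-value ≈ 0.0001
Decision: reject H₀

Answer: t = 4.5571, reject H₀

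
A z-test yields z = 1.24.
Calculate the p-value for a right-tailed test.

Answer: p-value ≈ 0.1075

Derivation:
For z = 1.24:
p = P(Z > 1.24) = 1 - Φ(1.24) = 0.1075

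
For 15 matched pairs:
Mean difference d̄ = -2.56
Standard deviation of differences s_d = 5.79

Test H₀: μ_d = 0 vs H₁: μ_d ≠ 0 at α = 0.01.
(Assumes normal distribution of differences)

Answer: t = -1.7124, fail to reject H₀

Derivation:
df = n - 1 = 14
SE = s_d/√n = 5.79/√15 = 1.4950
t = d̄/SE = -2.56/1.4950 = -1.7124
Critical value: t_{0.005,14} = ±2.977
p-value ≈ 0.1089
Decision: fail to reject H₀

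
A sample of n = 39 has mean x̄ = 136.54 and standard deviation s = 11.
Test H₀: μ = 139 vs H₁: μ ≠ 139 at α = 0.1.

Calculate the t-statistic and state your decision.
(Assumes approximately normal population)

Answer: t = -1.3966, fail to reject H₀

Derivation:
df = n - 1 = 38
SE = s/√n = 11/√39 = 1.7614
t = (x̄ - μ₀)/SE = (136.54 - 139)/1.7614 = -1.3966
Critical value: t_{0.05,38} = ±1.686
p-value ≈ 0.1706
Decision: fail to reject H₀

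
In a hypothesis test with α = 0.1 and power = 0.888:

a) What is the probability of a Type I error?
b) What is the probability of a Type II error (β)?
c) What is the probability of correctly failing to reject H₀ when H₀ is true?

Answer: a) 0.1, b) 0.112, c) 0.9

Derivation:
a) Type I error probability = α = 0.1
b) Power = P(reject H₀ | H₁ true) = 1 - β = 0.888, so Type II error probability = β = 1 - Power = 0.112
c) P(fail to reject H₀ | H₀ true) = 1 - α = 0.9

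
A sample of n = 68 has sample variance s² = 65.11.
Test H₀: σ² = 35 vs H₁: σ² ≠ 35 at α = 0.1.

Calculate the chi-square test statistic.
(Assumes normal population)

df = n - 1 = 67
χ² = (n-1)s²/σ₀² = 67×65.11/35 = 124.6391
Critical values: χ²_{0.95,67} = 49.162, χ²_{0.05,67} = 87.108
Rejection region: χ² < 49.162 or χ² > 87.108
Decision: reject H₀

Answer: χ² = 124.6391, reject H₀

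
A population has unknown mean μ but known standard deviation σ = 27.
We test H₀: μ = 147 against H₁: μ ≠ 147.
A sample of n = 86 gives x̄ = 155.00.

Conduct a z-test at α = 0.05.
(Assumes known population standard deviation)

Standard error: SE = σ/√n = 27/√86 = 2.9115
z-statistic: z = (x̄ - μ₀)/SE = (155.00 - 147)/2.9115 = 2.7477
Critical value: ±1.960
p-value = 0.0060
Decision: reject H₀

Answer: z = 2.7477, reject H₀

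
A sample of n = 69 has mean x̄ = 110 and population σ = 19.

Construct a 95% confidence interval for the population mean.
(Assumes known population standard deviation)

Answer: (105.5169, 114.4831)

Derivation:
Confidence level: 95%, α = 0.05
z_0.025 = 1.960
SE = σ/√n = 19/√69 = 2.2873
Margin of error = 1.960 × 2.2873 = 4.4831
CI: x̄ ± margin = 110 ± 4.4831
CI: (105.5169, 114.4831)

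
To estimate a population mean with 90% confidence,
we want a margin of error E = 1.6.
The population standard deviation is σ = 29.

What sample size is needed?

z_0.05 = 1.645
n = (z×σ/E)² = (1.645×29/1.6)²
n = 888.9715
Round up: n = 889

Answer: n = 889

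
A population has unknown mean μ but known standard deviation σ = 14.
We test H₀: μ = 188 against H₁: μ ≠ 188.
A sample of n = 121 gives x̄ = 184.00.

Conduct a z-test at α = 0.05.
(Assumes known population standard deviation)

Standard error: SE = σ/√n = 14/√121 = 1.2727
z-statistic: z = (x̄ - μ₀)/SE = (184.00 - 188)/1.2727 = -3.1429
Critical value: ±1.960
p-value = 0.0017
Decision: reject H₀

Answer: z = -3.1429, reject H₀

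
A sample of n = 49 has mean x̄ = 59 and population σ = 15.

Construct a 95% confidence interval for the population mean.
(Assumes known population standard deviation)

Confidence level: 95%, α = 0.05
z_0.025 = 1.960
SE = σ/√n = 15/√49 = 2.1429
Margin of error = 1.960 × 2.1429 = 4.2001
CI: x̄ ± margin = 59 ± 4.2001
CI: (54.7999, 63.2001)

Answer: (54.7999, 63.2001)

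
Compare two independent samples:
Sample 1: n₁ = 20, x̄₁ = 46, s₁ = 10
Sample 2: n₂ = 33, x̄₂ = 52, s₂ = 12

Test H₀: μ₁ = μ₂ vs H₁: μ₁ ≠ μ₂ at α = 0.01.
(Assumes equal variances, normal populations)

Answer: t = -1.8743, fail to reject H₀

Derivation:
Pooled variance: s²_p = [19×10² + 32×12²]/(51) = 127.6078
s_p = 11.2964
SE = s_p×√(1/n₁ + 1/n₂) = 11.2964×√(1/20 + 1/33) = 3.2012
t = (x̄₁ - x̄₂)/SE = (46 - 52)/3.2012 = -1.8743
df = 51, t-critical = ±2.676
Decision: fail to reject H₀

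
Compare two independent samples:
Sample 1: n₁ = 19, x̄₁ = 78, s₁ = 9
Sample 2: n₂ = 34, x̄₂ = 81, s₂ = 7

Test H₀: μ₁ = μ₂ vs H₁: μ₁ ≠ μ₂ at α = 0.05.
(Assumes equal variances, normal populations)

Answer: t = -1.3489, fail to reject H₀

Derivation:
Pooled variance: s²_p = [18×9² + 33×7²]/(51) = 60.2941
s_p = 7.7649
SE = s_p×√(1/n₁ + 1/n₂) = 7.7649×√(1/19 + 1/34) = 2.2241
t = (x̄₁ - x̄₂)/SE = (78 - 81)/2.2241 = -1.3489
df = 51, t-critical = ±2.008
Decision: fail to reject H₀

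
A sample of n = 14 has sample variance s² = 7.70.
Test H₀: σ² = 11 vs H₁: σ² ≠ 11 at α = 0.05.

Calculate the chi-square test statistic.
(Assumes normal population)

Answer: χ² = 9.1000, fail to reject H₀

Derivation:
df = n - 1 = 13
χ² = (n-1)s²/σ₀² = 13×7.70/11 = 9.1000
Critical values: χ²_{0.975,13} = 5.009, χ²_{0.025,13} = 24.736
Rejection region: χ² < 5.009 or χ² > 24.736
Decision: fail to reject H₀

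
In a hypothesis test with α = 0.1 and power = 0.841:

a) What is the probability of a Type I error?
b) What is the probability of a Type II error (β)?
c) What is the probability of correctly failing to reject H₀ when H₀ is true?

a) Type I error probability = α = 0.1
b) Power = P(reject H₀ | H₁ true) = 1 - β = 0.841, so Type II error probability = β = 1 - Power = 0.159
c) P(fail to reject H₀ | H₀ true) = 1 - α = 0.9

Answer: a) 0.1, b) 0.159, c) 0.9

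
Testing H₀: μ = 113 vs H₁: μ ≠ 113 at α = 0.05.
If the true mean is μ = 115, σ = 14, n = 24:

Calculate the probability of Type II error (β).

SE = σ/√n = 14/√24 = 2.8577
Critical values: μ₀ ± z_0.025×SE = 113 ± 1.960×2.8577
Acceptance region: (107.3989, 118.6011)
Under H₁ (μ = 115): z_high = (118.6011 - 115)/2.8577 = 1.2601, z_low = (107.3989 - 115)/2.8577 = -2.6599
β = P(not reject | H₁) = Φ(1.2601) - Φ(-2.6599) ≈ 0.8923

Answer: β ≈ 0.8923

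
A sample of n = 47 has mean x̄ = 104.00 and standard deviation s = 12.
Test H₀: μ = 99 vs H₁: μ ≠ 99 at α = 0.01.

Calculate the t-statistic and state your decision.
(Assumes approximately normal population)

df = n - 1 = 46
SE = s/√n = 12/√47 = 1.7504
t = (x̄ - μ₀)/SE = (104.00 - 99)/1.7504 = 2.8565
Critical value: t_{0.005,46} = ±2.687
p-value ≈ 0.0064
Decision: reject H₀

Answer: t = 2.8565, reject H₀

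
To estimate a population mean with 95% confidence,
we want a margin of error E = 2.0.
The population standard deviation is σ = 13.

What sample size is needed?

z_0.025 = 1.960
n = (z×σ/E)² = (1.960×13/2.0)²
n = 162.3076
Round up: n = 163

Answer: n = 163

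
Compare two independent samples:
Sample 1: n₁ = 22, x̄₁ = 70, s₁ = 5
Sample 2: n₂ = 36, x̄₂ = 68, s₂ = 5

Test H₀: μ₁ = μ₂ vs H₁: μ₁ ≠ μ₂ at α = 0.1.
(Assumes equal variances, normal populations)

Answer: t = 1.4781, fail to reject H₀

Derivation:
Pooled variance: s²_p = [21×5² + 35×5²]/(56) = 25.0000
s_p = 5.0000
SE = s_p×√(1/n₁ + 1/n₂) = 5.0000×√(1/22 + 1/36) = 1.3531
t = (x̄₁ - x̄₂)/SE = (70 - 68)/1.3531 = 1.4781
df = 56, t-critical = ±1.673
Decision: fail to reject H₀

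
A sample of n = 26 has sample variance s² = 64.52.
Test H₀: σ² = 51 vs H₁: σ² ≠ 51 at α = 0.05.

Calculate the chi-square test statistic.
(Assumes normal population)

df = n - 1 = 25
χ² = (n-1)s²/σ₀² = 25×64.52/51 = 31.6275
Critical values: χ²_{0.975,25} = 13.120, χ²_{0.025,25} = 40.646
Rejection region: χ² < 13.120 or χ² > 40.646
Decision: fail to reject H₀

Answer: χ² = 31.6275, fail to reject H₀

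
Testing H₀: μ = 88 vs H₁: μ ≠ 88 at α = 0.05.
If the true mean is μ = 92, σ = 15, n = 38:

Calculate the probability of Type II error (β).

Answer: β ≈ 0.6239

Derivation:
SE = σ/√n = 15/√38 = 2.4333
Critical values: μ₀ ± z_0.025×SE = 88 ± 1.960×2.4333
Acceptance region: (83.2307, 92.7693)
Under H₁ (μ = 92): z_high = (92.7693 - 92)/2.4333 = 0.3162, z_low = (83.2307 - 92)/2.4333 = -3.6039
β = P(not reject | H₁) = Φ(0.3162) - Φ(-3.6039) ≈ 0.6239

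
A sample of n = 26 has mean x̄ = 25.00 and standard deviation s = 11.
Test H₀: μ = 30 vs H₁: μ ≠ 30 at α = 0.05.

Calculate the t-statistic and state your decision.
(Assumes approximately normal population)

df = n - 1 = 25
SE = s/√n = 11/√26 = 2.1573
t = (x̄ - μ₀)/SE = (25.00 - 30)/2.1573 = -2.3177
Critical value: t_{0.025,25} = ±2.060
p-value ≈ 0.0289
Decision: reject H₀

Answer: t = -2.3177, reject H₀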